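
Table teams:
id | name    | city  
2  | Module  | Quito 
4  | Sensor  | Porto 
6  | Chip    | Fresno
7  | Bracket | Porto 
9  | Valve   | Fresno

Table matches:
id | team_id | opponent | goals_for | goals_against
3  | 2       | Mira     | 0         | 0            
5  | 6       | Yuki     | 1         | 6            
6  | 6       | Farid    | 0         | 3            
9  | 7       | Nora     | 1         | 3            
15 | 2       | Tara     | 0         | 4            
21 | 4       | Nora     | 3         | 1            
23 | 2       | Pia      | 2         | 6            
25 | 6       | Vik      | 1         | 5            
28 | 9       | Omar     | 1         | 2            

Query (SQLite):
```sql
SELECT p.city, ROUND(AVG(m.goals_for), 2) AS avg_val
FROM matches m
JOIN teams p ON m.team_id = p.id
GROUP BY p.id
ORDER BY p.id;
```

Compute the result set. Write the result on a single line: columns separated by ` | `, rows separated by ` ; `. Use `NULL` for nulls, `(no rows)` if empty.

Join each matches row to its teams via team_id.
Group joined rows by teams.id; compute ROUND(AVG(m.goals_for), 2) per group.
  2: ids {3, 15, 23} → ROUND(AVG(m.goals_for), 2)=0.67
  4: ids {21} → ROUND(AVG(m.goals_for), 2)=3
  6: ids {5, 6, 25} → ROUND(AVG(m.goals_for), 2)=0.67
  7: ids {9} → ROUND(AVG(m.goals_for), 2)=1
  9: ids {28} → ROUND(AVG(m.goals_for), 2)=1

Quito | 0.67 ; Porto | 3 ; Fresno | 0.67 ; Porto | 1 ; Fresno | 1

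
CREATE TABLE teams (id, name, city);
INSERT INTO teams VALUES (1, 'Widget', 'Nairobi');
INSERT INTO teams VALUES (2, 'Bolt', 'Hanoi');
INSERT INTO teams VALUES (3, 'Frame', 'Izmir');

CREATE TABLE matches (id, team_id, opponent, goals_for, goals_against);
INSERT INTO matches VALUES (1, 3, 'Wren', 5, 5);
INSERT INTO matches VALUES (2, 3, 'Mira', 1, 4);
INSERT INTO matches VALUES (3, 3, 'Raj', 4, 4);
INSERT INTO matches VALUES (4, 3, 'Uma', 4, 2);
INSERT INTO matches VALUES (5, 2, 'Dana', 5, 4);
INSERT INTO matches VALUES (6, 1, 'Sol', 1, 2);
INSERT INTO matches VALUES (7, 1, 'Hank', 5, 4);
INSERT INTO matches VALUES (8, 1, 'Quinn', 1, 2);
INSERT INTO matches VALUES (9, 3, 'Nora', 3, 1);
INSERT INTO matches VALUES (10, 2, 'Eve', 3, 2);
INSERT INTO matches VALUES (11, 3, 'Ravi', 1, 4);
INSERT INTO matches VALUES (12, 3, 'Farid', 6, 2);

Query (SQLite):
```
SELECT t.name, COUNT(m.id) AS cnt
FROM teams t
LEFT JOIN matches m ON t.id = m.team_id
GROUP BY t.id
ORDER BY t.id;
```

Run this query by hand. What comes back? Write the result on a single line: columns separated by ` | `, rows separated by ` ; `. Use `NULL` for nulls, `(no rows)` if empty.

LEFT JOIN keeps every teams row; unmatched ones get NULL for matches columns.
Group by teams.id and compute COUNT(m.id). COUNT(col) of an all-NULL group is 0.
  1: ids {6, 7, 8} → COUNT(m.id)=3
  2: ids {5, 10} → COUNT(m.id)=2
  3: ids {1, 2, 3, 4, 9, 11, 12} → COUNT(m.id)=7

Widget | 3 ; Bolt | 2 ; Frame | 7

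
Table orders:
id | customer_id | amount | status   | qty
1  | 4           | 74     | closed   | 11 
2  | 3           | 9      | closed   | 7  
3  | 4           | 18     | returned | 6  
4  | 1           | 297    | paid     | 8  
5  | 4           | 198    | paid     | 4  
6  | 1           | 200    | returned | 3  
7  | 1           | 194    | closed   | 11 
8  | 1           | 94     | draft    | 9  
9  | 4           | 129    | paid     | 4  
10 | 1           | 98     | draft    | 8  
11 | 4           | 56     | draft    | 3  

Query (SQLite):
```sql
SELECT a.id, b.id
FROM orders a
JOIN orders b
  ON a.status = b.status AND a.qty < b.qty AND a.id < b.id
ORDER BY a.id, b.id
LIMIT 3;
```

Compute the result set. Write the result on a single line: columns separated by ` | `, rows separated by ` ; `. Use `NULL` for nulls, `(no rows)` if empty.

2 | 7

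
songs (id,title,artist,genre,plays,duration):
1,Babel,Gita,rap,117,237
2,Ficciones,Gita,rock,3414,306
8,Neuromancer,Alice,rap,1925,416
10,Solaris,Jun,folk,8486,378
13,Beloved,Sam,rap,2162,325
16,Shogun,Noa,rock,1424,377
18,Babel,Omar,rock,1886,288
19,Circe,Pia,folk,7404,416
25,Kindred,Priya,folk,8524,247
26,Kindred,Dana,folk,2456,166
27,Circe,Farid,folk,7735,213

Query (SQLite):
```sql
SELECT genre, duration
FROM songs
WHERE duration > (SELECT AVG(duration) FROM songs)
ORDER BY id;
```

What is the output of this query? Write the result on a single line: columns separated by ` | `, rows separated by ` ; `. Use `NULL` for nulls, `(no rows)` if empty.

rap | 416 ; folk | 378 ; rap | 325 ; rock | 377 ; folk | 416

Scalar subquery: AVG(duration) over all songs rows = 306.272727 (≈; comparison uses full precision).
Keep rows where duration > that value.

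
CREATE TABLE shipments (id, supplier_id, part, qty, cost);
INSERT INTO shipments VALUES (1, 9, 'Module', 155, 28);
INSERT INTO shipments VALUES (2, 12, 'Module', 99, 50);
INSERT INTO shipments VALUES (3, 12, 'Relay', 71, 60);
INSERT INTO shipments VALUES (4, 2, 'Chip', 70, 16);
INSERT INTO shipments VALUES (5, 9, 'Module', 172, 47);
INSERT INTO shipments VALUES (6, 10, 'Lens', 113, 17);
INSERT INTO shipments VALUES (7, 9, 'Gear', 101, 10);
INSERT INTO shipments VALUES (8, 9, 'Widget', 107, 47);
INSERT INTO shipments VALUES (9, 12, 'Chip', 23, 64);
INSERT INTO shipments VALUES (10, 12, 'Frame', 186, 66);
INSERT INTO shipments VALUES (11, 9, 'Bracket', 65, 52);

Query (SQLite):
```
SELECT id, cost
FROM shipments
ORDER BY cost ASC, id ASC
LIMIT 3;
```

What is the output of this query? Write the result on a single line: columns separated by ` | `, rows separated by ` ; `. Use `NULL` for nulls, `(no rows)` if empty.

7 | 10 ; 4 | 16 ; 6 | 17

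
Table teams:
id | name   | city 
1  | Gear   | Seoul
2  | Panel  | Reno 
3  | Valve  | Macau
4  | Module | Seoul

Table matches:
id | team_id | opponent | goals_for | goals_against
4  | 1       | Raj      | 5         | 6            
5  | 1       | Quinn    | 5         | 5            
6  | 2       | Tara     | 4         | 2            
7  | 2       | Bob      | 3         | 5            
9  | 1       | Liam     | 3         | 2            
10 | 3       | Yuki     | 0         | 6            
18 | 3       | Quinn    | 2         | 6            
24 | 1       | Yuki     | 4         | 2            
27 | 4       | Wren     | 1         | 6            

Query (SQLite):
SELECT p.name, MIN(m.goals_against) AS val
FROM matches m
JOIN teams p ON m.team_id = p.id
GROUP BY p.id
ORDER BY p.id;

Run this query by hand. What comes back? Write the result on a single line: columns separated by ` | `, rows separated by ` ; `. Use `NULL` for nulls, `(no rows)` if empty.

Gear | 2 ; Panel | 2 ; Valve | 6 ; Module | 6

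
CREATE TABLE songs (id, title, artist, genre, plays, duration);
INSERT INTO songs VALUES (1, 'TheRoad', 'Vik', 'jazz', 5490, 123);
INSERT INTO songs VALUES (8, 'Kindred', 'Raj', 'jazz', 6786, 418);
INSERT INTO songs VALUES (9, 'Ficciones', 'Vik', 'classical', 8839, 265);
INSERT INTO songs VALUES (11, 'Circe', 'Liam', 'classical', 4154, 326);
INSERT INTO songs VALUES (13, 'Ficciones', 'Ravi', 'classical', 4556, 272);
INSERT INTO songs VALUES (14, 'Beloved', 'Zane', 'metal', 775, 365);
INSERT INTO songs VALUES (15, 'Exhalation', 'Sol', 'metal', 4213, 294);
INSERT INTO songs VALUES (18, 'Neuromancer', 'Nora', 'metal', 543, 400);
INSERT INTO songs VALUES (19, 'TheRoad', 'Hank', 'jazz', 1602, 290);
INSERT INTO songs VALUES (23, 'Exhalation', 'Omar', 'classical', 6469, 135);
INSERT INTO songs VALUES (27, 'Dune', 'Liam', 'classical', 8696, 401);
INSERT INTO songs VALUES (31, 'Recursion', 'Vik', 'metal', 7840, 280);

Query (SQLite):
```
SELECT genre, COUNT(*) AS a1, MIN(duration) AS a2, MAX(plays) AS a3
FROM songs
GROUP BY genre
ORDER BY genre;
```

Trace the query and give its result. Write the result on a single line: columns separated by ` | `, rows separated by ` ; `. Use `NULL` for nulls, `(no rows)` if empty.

classical | 5 | 135 | 8839 ; jazz | 3 | 123 | 6786 ; metal | 4 | 280 | 7840

Group songs by genre.
Per group compute: COUNT(*), MIN(duration), MAX(plays).
  classical: ids {9, 11, 13, 23, 27} → COUNT(*)=5, MIN(duration)=135, MAX(plays)=8839
  jazz: ids {1, 8, 19} → COUNT(*)=3, MIN(duration)=123, MAX(plays)=6786
  metal: ids {14, 15, 18, 31} → COUNT(*)=4, MIN(duration)=280, MAX(plays)=7840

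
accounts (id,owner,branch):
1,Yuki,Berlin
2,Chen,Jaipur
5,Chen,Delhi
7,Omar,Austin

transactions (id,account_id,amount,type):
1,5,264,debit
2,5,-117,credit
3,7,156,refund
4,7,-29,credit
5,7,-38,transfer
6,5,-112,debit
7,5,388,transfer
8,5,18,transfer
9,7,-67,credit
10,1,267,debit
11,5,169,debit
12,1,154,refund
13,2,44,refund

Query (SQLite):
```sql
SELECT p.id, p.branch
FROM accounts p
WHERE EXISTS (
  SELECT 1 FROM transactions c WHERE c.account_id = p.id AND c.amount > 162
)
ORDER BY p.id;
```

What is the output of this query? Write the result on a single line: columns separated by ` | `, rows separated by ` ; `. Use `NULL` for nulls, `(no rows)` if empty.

For each accounts row, check whether any transactions with matching account_id has amount > 162.
Keep rows where that is true.

1 | Berlin ; 5 | Delhi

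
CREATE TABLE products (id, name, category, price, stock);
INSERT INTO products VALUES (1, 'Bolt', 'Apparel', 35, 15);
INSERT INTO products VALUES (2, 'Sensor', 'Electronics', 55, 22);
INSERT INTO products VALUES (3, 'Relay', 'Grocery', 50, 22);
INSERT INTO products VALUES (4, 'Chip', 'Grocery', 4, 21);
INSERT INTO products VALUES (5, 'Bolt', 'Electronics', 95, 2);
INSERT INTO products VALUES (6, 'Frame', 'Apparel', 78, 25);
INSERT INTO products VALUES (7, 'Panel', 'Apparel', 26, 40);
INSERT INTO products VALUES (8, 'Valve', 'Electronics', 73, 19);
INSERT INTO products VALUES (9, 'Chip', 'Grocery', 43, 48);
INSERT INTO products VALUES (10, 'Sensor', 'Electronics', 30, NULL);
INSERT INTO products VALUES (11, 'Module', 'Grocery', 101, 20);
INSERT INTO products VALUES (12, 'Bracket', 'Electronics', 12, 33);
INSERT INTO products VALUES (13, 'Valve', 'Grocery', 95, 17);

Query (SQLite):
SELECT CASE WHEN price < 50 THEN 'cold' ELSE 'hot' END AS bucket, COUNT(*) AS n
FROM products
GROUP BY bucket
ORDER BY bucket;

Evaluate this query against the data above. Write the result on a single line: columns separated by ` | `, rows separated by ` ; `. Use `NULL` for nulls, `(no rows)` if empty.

cold | 6 ; hot | 7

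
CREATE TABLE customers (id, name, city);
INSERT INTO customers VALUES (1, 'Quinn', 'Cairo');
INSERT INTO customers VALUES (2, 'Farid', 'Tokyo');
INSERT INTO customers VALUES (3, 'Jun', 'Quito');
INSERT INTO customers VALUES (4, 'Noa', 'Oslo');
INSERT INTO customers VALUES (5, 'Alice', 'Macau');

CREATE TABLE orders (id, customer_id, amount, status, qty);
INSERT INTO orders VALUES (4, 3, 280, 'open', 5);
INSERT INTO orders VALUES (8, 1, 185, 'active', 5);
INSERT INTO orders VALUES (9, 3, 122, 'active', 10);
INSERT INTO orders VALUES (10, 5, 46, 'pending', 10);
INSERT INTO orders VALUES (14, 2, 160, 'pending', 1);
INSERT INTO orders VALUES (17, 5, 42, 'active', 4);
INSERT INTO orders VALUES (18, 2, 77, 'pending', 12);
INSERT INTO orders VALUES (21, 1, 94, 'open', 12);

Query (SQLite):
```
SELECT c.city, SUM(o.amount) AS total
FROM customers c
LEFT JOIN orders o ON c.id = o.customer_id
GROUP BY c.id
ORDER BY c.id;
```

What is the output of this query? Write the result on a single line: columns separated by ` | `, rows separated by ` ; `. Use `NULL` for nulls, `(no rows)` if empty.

Cairo | 279 ; Tokyo | 237 ; Quito | 402 ; Oslo | NULL ; Macau | 88

LEFT JOIN keeps every customers row; unmatched ones get NULL for orders columns.
Group by customers.id and compute SUM(o.amount). SUM over an all-NULL group is NULL.
  1: ids {8, 21} → SUM(o.amount)=279
  2: ids {14, 18} → SUM(o.amount)=237
  3: ids {4, 9} → SUM(o.amount)=402
  4: ids {—} → SUM(o.amount)=NULL
  5: ids {10, 17} → SUM(o.amount)=88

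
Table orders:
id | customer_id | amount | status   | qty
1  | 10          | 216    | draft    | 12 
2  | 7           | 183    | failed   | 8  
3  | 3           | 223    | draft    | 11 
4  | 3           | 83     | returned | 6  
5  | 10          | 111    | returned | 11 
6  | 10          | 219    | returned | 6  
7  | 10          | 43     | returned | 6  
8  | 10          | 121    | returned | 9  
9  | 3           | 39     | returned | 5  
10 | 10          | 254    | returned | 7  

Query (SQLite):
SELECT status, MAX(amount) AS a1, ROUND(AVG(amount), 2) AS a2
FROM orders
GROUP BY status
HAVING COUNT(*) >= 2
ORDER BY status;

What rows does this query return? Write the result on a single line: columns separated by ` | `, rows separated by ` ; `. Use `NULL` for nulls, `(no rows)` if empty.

Group orders by status.
Per group compute: MAX(amount), ROUND(AVG(amount), 2).
HAVING: drop groups with fewer than 2 rows.
  draft: ids {1, 3} → MAX(amount)=223, ROUND(AVG(amount), 2)=219.5
  failed: ids {2} → MAX(amount)=183, ROUND(AVG(amount), 2)=183
  returned: ids {4, 5, 6, 7, 8, 9, 10} → MAX(amount)=254, ROUND(AVG(amount), 2)=124.29

draft | 223 | 219.5 ; returned | 254 | 124.29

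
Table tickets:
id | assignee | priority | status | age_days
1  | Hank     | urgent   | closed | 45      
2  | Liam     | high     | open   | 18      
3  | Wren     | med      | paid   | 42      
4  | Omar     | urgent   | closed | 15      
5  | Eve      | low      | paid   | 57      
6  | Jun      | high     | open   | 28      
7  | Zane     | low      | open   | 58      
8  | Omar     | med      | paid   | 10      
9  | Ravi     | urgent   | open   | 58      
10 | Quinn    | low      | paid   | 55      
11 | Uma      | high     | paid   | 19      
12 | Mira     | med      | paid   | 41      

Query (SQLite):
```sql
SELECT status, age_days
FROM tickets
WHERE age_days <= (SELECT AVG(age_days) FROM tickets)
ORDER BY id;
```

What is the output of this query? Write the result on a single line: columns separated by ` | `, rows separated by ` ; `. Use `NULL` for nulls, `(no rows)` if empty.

open | 18 ; closed | 15 ; open | 28 ; paid | 10 ; paid | 19

Scalar subquery: AVG(age_days) over all tickets rows = 37.166667 (≈; comparison uses full precision).
Keep rows where age_days <= that value.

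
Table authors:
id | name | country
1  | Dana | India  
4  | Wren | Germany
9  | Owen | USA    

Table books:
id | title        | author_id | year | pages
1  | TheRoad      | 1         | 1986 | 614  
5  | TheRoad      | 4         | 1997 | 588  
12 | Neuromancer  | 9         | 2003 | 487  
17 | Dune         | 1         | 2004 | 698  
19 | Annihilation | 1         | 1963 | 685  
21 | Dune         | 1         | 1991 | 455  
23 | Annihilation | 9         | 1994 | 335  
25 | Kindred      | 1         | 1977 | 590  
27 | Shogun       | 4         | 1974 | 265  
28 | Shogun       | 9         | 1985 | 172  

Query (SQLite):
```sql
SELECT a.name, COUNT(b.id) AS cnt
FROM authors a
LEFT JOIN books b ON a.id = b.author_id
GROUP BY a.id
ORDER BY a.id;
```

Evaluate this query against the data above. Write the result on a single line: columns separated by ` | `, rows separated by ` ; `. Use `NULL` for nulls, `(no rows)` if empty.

Dana | 5 ; Wren | 2 ; Owen | 3

LEFT JOIN keeps every authors row; unmatched ones get NULL for books columns.
Group by authors.id and compute COUNT(b.id). COUNT(col) of an all-NULL group is 0.
  1: ids {1, 17, 19, 21, 25} → COUNT(b.id)=5
  4: ids {5, 27} → COUNT(b.id)=2
  9: ids {12, 23, 28} → COUNT(b.id)=3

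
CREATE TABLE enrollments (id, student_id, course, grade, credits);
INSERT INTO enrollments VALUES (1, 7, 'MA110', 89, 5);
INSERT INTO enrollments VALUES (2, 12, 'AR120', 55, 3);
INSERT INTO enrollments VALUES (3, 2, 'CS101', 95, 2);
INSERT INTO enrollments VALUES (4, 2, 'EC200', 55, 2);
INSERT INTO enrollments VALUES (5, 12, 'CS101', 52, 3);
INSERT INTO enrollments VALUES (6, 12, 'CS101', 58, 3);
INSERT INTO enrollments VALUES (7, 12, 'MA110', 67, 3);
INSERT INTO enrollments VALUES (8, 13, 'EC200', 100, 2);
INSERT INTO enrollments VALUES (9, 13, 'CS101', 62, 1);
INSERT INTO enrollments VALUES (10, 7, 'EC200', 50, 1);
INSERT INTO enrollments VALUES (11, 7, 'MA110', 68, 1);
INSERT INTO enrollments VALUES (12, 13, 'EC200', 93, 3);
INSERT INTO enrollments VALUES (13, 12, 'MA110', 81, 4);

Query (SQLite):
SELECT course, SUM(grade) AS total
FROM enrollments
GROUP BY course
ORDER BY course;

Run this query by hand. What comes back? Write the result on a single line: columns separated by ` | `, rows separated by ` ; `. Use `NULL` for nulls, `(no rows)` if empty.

AR120 | 55 ; CS101 | 267 ; EC200 | 298 ; MA110 | 305

Partition enrollments by course; compute SUM(grade) within each group.
  AR120: ids {2} → SUM(grade)=55
  CS101: ids {3, 5, 6, 9} → SUM(grade)=267
  EC200: ids {4, 8, 10, 12} → SUM(grade)=298
  MA110: ids {1, 7, 11, 13} → SUM(grade)=305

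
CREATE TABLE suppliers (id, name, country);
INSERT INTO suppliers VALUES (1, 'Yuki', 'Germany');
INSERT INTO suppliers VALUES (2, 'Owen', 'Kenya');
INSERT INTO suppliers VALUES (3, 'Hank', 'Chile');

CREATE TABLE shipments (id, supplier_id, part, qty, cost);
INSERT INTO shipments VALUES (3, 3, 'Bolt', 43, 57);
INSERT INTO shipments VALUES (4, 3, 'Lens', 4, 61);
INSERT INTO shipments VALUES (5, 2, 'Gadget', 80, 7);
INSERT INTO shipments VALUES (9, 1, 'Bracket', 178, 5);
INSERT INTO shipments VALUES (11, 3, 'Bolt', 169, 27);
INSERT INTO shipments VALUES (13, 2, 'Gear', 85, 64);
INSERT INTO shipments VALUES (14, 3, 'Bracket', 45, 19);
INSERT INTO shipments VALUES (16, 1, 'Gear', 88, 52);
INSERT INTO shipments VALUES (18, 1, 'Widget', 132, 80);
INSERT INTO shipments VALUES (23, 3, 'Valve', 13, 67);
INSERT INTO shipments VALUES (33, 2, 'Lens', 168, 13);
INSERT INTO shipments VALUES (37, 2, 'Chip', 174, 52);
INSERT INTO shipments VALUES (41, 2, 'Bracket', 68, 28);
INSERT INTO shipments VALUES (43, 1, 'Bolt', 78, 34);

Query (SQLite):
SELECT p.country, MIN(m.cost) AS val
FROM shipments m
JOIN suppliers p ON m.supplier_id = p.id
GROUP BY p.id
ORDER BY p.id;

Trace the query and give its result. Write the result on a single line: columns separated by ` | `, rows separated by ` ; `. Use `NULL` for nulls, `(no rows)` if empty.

Join each shipments row to its suppliers via supplier_id.
Group joined rows by suppliers.id; compute MIN(m.cost) per group.
  1: ids {9, 16, 18, 43} → MIN(m.cost)=5
  2: ids {5, 13, 33, 37, 41} → MIN(m.cost)=7
  3: ids {3, 4, 11, 14, 23} → MIN(m.cost)=19

Germany | 5 ; Kenya | 7 ; Chile | 19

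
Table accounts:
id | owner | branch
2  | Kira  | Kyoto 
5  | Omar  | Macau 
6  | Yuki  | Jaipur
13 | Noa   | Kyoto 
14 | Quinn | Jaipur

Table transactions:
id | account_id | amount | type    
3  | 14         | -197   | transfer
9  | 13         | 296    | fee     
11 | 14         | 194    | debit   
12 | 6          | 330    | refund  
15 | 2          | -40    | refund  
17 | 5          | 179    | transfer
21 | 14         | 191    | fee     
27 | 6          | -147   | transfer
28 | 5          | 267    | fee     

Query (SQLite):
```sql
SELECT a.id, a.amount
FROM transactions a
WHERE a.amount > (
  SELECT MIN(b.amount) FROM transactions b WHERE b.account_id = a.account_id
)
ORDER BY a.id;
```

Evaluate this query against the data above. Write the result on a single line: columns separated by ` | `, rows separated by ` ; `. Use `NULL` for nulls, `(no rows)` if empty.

For each transactions row a, compute MIN(amount) over rows sharing a.account_id.
Keep row a if a.amount > that per-group MIN.
  account_id=2: MIN(amount) = -40
  account_id=5: MIN(amount) = 179
  account_id=6: MIN(amount) = -147
  account_id=13: MIN(amount) = 296
  account_id=14: MIN(amount) = -197

11 | 194 ; 12 | 330 ; 21 | 191 ; 28 | 267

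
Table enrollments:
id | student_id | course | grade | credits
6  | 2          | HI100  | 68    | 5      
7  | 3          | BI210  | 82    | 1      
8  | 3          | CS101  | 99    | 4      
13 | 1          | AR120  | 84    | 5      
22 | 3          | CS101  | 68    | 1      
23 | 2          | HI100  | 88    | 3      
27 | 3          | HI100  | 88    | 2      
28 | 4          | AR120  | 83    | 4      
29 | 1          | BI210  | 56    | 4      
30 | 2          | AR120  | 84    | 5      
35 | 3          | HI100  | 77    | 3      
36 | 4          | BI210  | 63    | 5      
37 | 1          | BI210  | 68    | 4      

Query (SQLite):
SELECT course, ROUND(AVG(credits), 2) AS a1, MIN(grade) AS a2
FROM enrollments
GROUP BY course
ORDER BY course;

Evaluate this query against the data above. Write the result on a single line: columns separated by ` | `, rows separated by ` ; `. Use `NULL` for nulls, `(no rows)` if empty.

AR120 | 4.67 | 83 ; BI210 | 3.5 | 56 ; CS101 | 2.5 | 68 ; HI100 | 3.25 | 68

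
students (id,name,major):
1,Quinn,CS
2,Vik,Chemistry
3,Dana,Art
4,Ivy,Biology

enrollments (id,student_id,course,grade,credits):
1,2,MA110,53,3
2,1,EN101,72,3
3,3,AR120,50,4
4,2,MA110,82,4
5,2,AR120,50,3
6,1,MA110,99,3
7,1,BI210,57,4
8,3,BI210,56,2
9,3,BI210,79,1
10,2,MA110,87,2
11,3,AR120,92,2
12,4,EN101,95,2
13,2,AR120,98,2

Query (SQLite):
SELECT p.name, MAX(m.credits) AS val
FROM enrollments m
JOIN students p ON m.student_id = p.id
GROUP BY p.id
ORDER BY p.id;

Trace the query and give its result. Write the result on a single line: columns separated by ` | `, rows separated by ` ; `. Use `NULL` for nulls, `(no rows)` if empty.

Join each enrollments row to its students via student_id.
Group joined rows by students.id; compute MAX(m.credits) per group.
  1: ids {2, 6, 7} → MAX(m.credits)=4
  2: ids {1, 4, 5, 10, 13} → MAX(m.credits)=4
  3: ids {3, 8, 9, 11} → MAX(m.credits)=4
  4: ids {12} → MAX(m.credits)=2

Quinn | 4 ; Vik | 4 ; Dana | 4 ; Ivy | 2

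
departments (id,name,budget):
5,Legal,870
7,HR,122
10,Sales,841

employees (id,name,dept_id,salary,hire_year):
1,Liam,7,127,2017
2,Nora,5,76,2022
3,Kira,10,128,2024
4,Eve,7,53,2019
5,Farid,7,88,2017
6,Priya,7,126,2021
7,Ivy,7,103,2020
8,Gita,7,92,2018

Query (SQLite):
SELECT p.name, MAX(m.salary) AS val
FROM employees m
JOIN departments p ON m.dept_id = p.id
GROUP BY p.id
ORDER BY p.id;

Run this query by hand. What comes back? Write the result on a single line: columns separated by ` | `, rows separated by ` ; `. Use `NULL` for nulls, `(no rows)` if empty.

Join each employees row to its departments via dept_id.
Group joined rows by departments.id; compute MAX(m.salary) per group.
  5: ids {2} → MAX(m.salary)=76
  7: ids {1, 4, 5, 6, 7, 8} → MAX(m.salary)=127
  10: ids {3} → MAX(m.salary)=128

Legal | 76 ; HR | 127 ; Sales | 128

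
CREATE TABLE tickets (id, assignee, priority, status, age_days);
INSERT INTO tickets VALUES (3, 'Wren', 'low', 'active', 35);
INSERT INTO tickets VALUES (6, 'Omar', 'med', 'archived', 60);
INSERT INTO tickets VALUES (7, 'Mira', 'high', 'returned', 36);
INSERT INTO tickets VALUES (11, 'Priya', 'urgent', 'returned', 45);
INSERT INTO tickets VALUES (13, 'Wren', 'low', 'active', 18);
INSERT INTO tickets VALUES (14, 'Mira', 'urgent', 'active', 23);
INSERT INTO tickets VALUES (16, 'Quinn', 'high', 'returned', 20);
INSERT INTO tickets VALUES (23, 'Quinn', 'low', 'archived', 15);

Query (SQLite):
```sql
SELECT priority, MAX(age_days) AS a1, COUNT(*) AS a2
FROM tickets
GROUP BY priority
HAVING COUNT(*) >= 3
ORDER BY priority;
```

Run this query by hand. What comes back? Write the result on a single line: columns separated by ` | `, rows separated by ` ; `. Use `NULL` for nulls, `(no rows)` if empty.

Group tickets by priority.
Per group compute: MAX(age_days), COUNT(*).
HAVING: drop groups with fewer than 3 rows.
  high: ids {7, 16} → MAX(age_days)=36, COUNT(*)=2
  low: ids {3, 13, 23} → MAX(age_days)=35, COUNT(*)=3
  med: ids {6} → MAX(age_days)=60, COUNT(*)=1
  urgent: ids {11, 14} → MAX(age_days)=45, COUNT(*)=2

low | 35 | 3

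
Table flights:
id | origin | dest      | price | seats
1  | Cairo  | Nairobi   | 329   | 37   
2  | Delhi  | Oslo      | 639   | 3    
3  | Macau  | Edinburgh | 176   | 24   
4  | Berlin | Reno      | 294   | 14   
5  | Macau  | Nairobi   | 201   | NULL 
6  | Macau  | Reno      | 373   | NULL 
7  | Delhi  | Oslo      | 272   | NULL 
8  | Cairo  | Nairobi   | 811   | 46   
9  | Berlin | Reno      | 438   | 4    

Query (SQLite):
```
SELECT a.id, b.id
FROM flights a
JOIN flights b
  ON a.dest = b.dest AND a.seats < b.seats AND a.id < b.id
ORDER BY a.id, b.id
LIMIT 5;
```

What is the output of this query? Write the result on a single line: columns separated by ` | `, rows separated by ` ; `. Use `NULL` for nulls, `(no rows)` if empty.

Pairs (a,b) with same dest, a.seats < b.seats, a.id < b.id.
dest groups: Edinburgh:{3} Nairobi:{1,5,8} Oslo:{2,7} Reno:{4,6,9}
Ordered by (a.id, b.id); first 5.

1 | 8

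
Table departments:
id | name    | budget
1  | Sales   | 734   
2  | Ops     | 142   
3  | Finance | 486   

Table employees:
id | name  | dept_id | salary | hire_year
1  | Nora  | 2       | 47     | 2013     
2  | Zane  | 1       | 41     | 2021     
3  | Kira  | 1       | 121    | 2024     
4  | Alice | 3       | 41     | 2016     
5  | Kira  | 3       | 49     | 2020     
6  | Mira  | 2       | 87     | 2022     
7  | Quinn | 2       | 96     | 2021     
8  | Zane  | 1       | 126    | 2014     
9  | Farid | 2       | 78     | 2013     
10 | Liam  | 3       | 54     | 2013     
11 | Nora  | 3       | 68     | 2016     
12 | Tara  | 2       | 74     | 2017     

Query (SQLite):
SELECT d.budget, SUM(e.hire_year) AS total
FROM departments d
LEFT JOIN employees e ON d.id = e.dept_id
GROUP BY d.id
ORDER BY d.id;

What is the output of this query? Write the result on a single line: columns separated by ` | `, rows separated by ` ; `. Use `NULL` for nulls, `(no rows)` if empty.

734 | 6059 ; 142 | 10086 ; 486 | 8065

LEFT JOIN keeps every departments row; unmatched ones get NULL for employees columns.
Group by departments.id and compute SUM(e.hire_year). SUM over an all-NULL group is NULL.
  1: ids {2, 3, 8} → SUM(e.hire_year)=6059
  2: ids {1, 6, 7, 9, 12} → SUM(e.hire_year)=10086
  3: ids {4, 5, 10, 11} → SUM(e.hire_year)=8065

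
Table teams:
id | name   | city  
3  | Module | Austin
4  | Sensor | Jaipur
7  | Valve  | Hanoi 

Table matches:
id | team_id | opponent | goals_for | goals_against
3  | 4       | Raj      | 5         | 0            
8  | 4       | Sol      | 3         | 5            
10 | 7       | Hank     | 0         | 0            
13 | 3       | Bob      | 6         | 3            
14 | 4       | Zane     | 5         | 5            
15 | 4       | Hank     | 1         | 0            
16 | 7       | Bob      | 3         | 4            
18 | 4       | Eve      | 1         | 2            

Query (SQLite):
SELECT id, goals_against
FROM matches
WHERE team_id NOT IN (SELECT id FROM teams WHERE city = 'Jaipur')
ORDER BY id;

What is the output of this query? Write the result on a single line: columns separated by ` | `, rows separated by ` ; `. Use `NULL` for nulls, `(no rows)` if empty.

10 | 0 ; 13 | 3 ; 16 | 4

Inner query: teams.id where city = 'Jaipur'.
Outer: keep matches rows whose team_id is not in that set.
Inner query → {4}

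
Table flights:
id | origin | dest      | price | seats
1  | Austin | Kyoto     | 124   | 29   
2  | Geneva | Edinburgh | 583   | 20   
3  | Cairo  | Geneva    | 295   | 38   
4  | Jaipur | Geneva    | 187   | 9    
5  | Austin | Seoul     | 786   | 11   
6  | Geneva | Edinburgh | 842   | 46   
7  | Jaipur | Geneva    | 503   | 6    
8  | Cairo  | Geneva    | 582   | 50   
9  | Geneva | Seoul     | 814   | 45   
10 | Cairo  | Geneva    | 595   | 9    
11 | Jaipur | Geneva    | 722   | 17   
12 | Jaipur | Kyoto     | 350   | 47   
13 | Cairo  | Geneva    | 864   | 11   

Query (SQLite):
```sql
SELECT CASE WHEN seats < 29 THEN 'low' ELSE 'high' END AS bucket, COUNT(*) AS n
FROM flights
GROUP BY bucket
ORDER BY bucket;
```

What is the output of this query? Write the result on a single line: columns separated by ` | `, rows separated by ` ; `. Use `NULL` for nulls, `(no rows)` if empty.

high | 6 ; low | 7

Bucket rows by seats < 29 → 'low' else 'high'; count each bucket.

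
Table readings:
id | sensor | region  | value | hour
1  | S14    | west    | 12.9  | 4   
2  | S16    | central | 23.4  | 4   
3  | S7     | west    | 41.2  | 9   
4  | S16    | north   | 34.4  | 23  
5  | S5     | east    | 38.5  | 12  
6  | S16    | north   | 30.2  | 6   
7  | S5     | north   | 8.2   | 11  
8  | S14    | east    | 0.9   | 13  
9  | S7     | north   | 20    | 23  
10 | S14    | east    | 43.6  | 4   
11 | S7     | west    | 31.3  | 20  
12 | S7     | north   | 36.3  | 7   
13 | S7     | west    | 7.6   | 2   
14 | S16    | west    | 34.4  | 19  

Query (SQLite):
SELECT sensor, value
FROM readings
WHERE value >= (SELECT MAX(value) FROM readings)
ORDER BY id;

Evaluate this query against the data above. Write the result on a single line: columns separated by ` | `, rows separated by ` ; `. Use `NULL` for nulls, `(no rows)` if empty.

Scalar subquery: MAX(value) over all readings rows = 43.6.
Keep rows where value >= that value.

S14 | 43.6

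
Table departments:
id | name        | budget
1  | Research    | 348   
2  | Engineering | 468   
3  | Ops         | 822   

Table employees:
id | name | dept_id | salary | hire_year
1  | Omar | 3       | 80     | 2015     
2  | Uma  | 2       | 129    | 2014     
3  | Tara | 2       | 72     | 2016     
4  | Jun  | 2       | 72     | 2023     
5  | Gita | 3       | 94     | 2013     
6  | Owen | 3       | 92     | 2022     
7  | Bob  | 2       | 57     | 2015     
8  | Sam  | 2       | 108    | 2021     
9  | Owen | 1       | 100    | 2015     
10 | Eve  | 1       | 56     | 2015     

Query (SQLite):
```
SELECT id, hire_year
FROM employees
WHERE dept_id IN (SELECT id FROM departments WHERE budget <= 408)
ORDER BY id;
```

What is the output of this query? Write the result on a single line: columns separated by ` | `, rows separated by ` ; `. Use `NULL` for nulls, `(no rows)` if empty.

9 | 2015 ; 10 | 2015

Inner query: departments.id where budget <= 408.
Outer: keep employees rows whose dept_id is in that set.
Inner query → {1}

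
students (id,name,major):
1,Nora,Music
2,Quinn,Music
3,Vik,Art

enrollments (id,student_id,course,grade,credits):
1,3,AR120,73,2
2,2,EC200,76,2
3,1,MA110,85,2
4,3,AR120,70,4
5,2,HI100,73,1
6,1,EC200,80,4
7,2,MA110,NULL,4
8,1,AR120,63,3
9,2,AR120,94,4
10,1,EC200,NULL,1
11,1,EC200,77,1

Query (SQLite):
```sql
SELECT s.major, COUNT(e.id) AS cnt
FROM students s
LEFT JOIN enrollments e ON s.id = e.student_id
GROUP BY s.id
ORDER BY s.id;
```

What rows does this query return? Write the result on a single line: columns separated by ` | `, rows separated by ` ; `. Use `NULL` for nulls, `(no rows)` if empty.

Music | 5 ; Music | 4 ; Art | 2

LEFT JOIN keeps every students row; unmatched ones get NULL for enrollments columns.
Group by students.id and compute COUNT(e.id). COUNT(col) of an all-NULL group is 0.
  1: ids {3, 6, 8, 10, 11} → COUNT(e.id)=5
  2: ids {2, 5, 7, 9} → COUNT(e.id)=4
  3: ids {1, 4} → COUNT(e.id)=2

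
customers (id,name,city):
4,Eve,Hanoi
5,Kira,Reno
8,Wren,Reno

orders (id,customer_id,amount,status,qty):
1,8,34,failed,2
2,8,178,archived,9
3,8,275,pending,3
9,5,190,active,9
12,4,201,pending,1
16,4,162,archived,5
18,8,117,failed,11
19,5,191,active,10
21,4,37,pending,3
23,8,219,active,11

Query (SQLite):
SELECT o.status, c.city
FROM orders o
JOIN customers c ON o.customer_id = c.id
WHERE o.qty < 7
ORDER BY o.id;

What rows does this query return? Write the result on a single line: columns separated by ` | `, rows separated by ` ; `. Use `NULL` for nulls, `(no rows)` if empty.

failed | Reno ; pending | Reno ; pending | Hanoi ; archived | Hanoi ; pending | Hanoi

Each orders row matches the customers row where customer_id = customers.id.
Then keep rows with o.qty < 7.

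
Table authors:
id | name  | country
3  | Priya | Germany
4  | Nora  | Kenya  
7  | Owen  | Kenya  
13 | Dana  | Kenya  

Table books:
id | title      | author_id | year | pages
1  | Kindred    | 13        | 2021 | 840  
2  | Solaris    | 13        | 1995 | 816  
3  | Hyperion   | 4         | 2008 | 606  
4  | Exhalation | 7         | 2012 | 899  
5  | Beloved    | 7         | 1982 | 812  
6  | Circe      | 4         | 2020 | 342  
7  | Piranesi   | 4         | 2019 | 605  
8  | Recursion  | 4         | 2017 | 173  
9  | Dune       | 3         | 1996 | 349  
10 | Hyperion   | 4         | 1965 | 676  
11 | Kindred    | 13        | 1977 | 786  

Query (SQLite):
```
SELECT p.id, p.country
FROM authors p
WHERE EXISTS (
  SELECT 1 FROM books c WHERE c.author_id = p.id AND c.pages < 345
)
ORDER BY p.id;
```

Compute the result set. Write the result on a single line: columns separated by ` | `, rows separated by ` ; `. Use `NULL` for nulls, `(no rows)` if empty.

For each authors row, check whether any books with matching author_id has pages < 345.
Keep rows where that is true.

4 | Kenya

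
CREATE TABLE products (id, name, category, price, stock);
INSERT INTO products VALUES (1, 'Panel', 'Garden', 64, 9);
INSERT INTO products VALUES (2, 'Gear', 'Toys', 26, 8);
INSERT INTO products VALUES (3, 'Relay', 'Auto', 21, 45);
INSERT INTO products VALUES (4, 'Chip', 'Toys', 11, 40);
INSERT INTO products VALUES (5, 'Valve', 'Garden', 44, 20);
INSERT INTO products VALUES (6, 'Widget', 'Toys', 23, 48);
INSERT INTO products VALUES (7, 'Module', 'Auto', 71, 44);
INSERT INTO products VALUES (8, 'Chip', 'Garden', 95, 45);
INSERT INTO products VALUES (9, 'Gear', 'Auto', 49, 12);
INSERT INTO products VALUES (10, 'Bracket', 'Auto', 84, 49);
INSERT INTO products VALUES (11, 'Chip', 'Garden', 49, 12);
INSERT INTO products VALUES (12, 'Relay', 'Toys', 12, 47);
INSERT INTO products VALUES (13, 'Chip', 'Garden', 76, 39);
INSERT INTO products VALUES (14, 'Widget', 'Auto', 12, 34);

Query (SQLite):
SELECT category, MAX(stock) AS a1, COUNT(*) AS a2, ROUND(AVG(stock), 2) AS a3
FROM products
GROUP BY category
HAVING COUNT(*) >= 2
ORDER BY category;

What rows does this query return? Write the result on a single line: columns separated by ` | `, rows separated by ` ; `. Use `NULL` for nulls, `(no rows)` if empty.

Auto | 49 | 5 | 36.8 ; Garden | 45 | 5 | 25 ; Toys | 48 | 4 | 35.75

Group products by category.
Per group compute: MAX(stock), COUNT(*), ROUND(AVG(stock), 2).
HAVING: drop groups with fewer than 2 rows.
  Auto: ids {3, 7, 9, 10, 14} → MAX(stock)=49, COUNT(*)=5, ROUND(AVG(stock), 2)=36.8
  Garden: ids {1, 5, 8, 11, 13} → MAX(stock)=45, COUNT(*)=5, ROUND(AVG(stock), 2)=25
  Toys: ids {2, 4, 6, 12} → MAX(stock)=48, COUNT(*)=4, ROUND(AVG(stock), 2)=35.75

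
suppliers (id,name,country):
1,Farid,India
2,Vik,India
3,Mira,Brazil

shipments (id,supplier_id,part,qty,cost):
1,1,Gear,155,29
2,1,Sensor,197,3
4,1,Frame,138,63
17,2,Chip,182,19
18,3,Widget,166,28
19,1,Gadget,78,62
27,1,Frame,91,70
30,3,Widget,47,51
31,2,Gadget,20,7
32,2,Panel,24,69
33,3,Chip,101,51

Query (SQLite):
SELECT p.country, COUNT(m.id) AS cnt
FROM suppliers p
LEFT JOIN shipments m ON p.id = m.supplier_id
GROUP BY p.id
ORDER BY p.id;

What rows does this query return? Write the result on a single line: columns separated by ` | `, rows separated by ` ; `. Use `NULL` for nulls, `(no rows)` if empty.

India | 5 ; India | 3 ; Brazil | 3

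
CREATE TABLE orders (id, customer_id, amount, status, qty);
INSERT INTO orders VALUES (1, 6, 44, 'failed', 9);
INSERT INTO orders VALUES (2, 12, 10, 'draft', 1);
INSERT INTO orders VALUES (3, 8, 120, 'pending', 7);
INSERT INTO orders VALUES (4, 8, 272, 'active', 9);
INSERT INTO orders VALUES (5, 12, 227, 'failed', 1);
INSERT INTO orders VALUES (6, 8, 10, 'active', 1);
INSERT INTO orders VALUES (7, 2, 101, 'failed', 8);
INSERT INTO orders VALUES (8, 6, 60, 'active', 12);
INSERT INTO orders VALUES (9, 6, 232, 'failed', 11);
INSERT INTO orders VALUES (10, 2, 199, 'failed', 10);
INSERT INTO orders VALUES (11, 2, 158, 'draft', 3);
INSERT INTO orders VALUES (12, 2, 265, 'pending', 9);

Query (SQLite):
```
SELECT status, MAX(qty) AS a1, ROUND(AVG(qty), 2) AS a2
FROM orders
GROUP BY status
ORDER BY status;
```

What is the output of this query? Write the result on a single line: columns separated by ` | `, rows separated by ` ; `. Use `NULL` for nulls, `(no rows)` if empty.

Group orders by status.
Per group compute: MAX(qty), ROUND(AVG(qty), 2).
  active: ids {4, 6, 8} → MAX(qty)=12, ROUND(AVG(qty), 2)=7.33
  draft: ids {2, 11} → MAX(qty)=3, ROUND(AVG(qty), 2)=2
  failed: ids {1, 5, 7, 9, 10} → MAX(qty)=11, ROUND(AVG(qty), 2)=7.8
  pending: ids {3, 12} → MAX(qty)=9, ROUND(AVG(qty), 2)=8

active | 12 | 7.33 ; draft | 3 | 2 ; failed | 11 | 7.8 ; pending | 9 | 8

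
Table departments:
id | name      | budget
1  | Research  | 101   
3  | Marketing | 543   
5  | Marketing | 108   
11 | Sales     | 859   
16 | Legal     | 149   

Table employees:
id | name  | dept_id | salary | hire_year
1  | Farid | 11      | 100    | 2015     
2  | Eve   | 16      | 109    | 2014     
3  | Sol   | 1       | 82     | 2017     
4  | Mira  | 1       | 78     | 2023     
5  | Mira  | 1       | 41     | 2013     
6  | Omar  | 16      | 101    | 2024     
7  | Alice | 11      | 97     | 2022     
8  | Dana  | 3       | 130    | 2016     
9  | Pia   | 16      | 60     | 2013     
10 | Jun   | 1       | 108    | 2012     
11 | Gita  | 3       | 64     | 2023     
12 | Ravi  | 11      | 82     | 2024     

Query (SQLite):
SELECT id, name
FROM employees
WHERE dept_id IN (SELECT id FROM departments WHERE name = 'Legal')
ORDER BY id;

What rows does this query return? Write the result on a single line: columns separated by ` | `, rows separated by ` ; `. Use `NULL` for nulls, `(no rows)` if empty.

Inner query: departments.id where name = 'Legal'.
Outer: keep employees rows whose dept_id is in that set.
Inner query → {16}

2 | Eve ; 6 | Omar ; 9 | Pia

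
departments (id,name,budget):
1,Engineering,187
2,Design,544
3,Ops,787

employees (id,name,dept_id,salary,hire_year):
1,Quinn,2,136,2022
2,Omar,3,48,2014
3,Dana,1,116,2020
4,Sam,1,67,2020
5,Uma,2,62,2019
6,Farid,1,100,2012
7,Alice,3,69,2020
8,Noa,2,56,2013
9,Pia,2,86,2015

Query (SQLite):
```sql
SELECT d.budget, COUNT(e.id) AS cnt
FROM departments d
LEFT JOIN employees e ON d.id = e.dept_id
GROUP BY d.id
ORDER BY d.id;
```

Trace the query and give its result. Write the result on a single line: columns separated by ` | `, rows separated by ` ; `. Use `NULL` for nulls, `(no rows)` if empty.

LEFT JOIN keeps every departments row; unmatched ones get NULL for employees columns.
Group by departments.id and compute COUNT(e.id). COUNT(col) of an all-NULL group is 0.
  1: ids {3, 4, 6} → COUNT(e.id)=3
  2: ids {1, 5, 8, 9} → COUNT(e.id)=4
  3: ids {2, 7} → COUNT(e.id)=2

187 | 3 ; 544 | 4 ; 787 | 2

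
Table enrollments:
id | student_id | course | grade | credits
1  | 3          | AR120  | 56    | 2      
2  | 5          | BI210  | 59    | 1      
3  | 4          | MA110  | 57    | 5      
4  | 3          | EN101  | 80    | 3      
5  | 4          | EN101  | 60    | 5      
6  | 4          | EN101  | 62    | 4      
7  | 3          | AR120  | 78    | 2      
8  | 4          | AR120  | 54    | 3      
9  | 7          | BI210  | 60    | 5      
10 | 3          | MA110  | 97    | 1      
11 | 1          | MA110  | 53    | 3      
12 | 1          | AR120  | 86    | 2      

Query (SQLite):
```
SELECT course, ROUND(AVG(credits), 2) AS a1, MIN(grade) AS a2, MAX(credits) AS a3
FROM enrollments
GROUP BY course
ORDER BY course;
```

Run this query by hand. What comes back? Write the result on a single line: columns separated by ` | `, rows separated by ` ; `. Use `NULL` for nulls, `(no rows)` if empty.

AR120 | 2.25 | 54 | 3 ; BI210 | 3 | 59 | 5 ; EN101 | 4 | 60 | 5 ; MA110 | 3 | 53 | 5

Group enrollments by course.
Per group compute: ROUND(AVG(credits), 2), MIN(grade), MAX(credits).
  AR120: ids {1, 7, 8, 12} → ROUND(AVG(credits), 2)=2.25, MIN(grade)=54, MAX(credits)=3
  BI210: ids {2, 9} → ROUND(AVG(credits), 2)=3, MIN(grade)=59, MAX(credits)=5
  EN101: ids {4, 5, 6} → ROUND(AVG(credits), 2)=4, MIN(grade)=60, MAX(credits)=5
  MA110: ids {3, 10, 11} → ROUND(AVG(credits), 2)=3, MIN(grade)=53, MAX(credits)=5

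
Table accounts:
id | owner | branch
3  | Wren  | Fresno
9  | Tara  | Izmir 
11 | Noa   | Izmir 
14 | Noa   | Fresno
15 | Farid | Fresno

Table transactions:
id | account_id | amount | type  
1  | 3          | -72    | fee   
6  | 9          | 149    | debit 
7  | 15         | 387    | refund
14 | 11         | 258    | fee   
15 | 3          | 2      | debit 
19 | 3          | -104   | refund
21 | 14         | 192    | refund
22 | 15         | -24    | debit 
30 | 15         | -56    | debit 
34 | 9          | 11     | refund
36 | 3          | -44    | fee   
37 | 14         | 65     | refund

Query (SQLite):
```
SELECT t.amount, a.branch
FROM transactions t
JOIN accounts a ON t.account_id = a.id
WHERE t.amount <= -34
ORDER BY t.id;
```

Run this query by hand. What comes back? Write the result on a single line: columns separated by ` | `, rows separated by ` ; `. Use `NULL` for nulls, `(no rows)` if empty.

-72 | Fresno ; -104 | Fresno ; -56 | Fresno ; -44 | Fresno

Each transactions row matches the accounts row where account_id = accounts.id.
Then keep rows with t.amount <= -34.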